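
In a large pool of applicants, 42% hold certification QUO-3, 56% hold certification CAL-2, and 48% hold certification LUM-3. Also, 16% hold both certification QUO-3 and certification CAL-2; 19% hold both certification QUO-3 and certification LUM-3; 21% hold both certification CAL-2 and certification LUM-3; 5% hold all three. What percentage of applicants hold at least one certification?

95%

P(≥1) = 42 + 56 + 48 − 16 − 19 − 21 + 5 = 95%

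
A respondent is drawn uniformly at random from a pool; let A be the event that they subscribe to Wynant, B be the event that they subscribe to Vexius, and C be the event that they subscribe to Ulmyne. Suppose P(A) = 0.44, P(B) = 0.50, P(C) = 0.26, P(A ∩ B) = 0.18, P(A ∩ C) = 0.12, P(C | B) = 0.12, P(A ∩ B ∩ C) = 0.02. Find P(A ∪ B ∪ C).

P(B ∩ C) = P(B)·P(C|B) = 0.50 × 0.12 = 0.06
By inclusion-exclusion,
P(A ∪ B ∪ C) = 0.44 + 0.50 + 0.26 − 0.18 − 0.12 − 0.06 + 0.02 = 0.86

0.86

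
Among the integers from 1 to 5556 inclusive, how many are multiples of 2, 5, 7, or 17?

Using inclusion–exclusion:
⌊5556/2⌋ + ⌊5556/5⌋ + ⌊5556/7⌋ + ⌊5556/17⌋ − ⌊5556/10⌋ − ⌊5556/14⌋ − ⌊5556/34⌋ − ⌊5556/35⌋ − ⌊5556/85⌋ − ⌊5556/119⌋ + ⌊5556/70⌋ + ⌊5556/170⌋ + ⌊5556/238⌋ + ⌊5556/595⌋ − ⌊5556/1190⌋ = 2778 + 1111 + 793 + 326 − 555 − 396 − 163 − 158 − 65 − 46 + 79 + 32 + 23 + 9 − 4 = 3764

3764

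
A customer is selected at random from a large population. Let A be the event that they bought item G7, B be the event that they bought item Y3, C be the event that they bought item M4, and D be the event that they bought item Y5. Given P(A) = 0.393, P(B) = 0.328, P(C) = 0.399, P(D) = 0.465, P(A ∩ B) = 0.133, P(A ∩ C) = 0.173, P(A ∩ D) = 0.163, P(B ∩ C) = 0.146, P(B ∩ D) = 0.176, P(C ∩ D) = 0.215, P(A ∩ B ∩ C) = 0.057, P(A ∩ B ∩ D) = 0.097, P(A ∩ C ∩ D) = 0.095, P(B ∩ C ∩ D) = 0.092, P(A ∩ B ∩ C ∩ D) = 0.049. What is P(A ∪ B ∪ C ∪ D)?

0.871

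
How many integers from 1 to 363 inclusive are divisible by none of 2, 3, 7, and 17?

Apply inclusion-exclusion:
⌊363/2⌋ + ⌊363/3⌋ + ⌊363/7⌋ + ⌊363/17⌋ − ⌊363/6⌋ − ⌊363/14⌋ − ⌊363/34⌋ − ⌊363/21⌋ − ⌊363/51⌋ − ⌊363/119⌋ + ⌊363/42⌋ + ⌊363/102⌋ + ⌊363/238⌋ + ⌊363/357⌋ − ⌊363/714⌋ = 181 + 121 + 51 + 21 − 60 − 25 − 10 − 17 − 7 − 3 + 8 + 3 + 1 + 1 − 0 = 265
363 − 265 = 98

98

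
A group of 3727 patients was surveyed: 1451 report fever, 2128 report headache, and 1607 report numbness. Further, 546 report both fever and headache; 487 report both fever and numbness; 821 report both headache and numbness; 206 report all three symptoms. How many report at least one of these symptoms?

|union| = 1451 + 2128 + 1607 − 546 − 487 − 821 + 206 = 3538

3538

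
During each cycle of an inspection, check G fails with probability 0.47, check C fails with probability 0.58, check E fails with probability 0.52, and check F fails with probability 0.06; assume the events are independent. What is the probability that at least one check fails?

Since the events are independent, P(none) is the product of the individual non-occurrence probabilities.
P(none) = (1 − 0.47) × (1 − 0.58) × (1 − 0.52) × (1 − 0.06) = 0.53 × 0.42 × 0.48 × 0.94 = 0.10043712
P(at least one) = 1 − 0.10043712 = 0.89956288

0.89956288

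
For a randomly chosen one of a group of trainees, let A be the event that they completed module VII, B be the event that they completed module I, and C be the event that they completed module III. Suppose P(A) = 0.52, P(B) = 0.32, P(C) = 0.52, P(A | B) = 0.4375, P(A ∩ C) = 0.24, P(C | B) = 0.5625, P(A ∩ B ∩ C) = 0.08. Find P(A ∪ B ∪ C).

0.88

P(A ∩ B) = P(B)·P(A|B) = 0.32 × 0.4375 = 0.14
P(B ∩ C) = P(B)·P(C|B) = 0.32 × 0.5625 = 0.18
Apply inclusion-exclusion:
P(A ∪ B ∪ C) = 0.52 + 0.32 + 0.52 − 0.14 − 0.24 − 0.18 + 0.08 = 0.88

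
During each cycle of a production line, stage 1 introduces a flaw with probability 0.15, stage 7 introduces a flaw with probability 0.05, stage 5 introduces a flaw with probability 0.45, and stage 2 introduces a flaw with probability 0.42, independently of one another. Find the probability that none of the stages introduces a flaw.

0.2575925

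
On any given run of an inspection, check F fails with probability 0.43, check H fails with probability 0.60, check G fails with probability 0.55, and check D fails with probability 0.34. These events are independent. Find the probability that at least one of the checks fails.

0.932284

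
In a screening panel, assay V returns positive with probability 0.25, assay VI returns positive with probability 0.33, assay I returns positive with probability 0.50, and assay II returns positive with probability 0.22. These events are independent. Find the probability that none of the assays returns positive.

P(none) = (1 − 0.25) × (1 − 0.33) × (1 − 0.50) × (1 − 0.22) = 0.75 × 0.67 × 0.50 × 0.78 = 0.195975

0.195975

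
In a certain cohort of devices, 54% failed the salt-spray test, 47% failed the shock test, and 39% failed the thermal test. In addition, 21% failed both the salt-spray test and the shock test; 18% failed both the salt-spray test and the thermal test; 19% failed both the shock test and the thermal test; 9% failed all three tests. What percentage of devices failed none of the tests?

9%

P(union) = 54 + 47 + 39 − 21 − 18 − 19 + 9 = 91%
P(none) = 100% − 91% = 9%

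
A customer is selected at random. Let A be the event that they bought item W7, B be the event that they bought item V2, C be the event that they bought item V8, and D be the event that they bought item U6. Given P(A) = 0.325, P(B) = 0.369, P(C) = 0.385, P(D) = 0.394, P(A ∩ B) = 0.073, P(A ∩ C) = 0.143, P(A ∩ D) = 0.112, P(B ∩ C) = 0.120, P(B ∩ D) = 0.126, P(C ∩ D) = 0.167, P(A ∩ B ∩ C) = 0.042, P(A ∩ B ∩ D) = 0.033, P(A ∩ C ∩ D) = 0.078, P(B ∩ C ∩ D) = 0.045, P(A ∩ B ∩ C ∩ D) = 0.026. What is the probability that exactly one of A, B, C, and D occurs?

P(exactly one) = 0.325 + 0.369 + 0.385 + 0.394 − 2·0.073 − 2·0.143 − 2·0.112 − 2·0.120 − 2·0.126 − 2·0.167 + 3·0.042 + 3·0.033 + 3·0.078 + 3·0.045 − 4·0.026 = 0.481

0.481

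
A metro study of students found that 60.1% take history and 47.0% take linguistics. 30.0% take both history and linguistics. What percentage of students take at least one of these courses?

By inclusion-exclusion,
P(union) = 60.1 + 47.0 − 30.0 = 77.1%

77.1%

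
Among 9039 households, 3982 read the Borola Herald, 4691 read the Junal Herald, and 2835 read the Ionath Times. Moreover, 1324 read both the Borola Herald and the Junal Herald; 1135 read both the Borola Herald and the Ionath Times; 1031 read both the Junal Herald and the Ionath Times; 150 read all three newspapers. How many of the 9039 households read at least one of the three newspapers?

8168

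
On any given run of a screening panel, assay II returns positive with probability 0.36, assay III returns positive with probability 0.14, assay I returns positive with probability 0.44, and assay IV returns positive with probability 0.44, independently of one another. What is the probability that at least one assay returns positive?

0.82739456

P(none) = (1 − 0.36) × (1 − 0.14) × (1 − 0.44) × (1 − 0.44) = 0.64 × 0.86 × 0.56 × 0.56 = 0.17260544
P(at least one) = 1 − 0.17260544 = 0.82739456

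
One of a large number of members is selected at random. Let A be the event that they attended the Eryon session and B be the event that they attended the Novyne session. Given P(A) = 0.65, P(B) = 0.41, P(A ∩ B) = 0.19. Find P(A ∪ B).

P(A ∪ B) = 0.65 + 0.41 − 0.19 = 0.87

0.87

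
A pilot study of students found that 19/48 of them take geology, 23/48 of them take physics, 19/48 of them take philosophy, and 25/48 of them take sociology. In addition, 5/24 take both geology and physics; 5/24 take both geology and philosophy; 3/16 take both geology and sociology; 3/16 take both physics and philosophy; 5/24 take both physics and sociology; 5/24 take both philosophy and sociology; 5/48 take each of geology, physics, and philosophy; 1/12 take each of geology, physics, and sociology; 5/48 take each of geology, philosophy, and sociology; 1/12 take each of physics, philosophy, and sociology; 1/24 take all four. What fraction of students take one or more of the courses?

By inclusion-exclusion,
P(≥1) = 19/48 + 23/48 + 19/48 + 25/48 − 5/24 − 5/24 − 3/16 − 3/16 − 5/24 − 5/24 + 5/48 + 1/12 + 5/48 + 1/12 − 1/24 = 11/12

11/12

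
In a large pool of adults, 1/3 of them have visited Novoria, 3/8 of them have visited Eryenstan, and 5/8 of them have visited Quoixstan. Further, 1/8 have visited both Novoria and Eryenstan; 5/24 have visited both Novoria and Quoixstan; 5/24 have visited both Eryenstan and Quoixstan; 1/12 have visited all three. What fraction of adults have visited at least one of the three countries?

By inclusion-exclusion,
P(union) = 1/3 + 3/8 + 5/8 − 1/8 − 5/24 − 5/24 + 1/12 = 7/8

7/8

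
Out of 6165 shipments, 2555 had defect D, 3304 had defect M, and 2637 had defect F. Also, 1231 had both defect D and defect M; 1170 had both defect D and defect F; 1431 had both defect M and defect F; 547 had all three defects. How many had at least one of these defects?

|union| = 2555 + 3304 + 2637 − 1231 − 1170 − 1431 + 547 = 5211

5211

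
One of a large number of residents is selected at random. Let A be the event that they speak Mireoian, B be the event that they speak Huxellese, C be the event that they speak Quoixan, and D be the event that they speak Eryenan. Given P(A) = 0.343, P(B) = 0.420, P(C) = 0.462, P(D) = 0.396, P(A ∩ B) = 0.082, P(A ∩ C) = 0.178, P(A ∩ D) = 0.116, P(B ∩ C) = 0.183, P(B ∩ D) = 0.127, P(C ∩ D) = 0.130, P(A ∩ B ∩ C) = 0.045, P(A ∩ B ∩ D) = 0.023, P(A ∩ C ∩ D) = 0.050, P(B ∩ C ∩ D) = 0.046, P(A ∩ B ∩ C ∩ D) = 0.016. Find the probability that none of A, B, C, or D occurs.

0.047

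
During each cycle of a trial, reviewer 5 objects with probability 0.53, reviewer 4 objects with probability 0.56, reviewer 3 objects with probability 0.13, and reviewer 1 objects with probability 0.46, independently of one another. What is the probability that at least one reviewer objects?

0.90284536

Since the events are independent, P(none) is the product of the individual non-occurrence probabilities.
P(none) = (1 − 0.53) × (1 − 0.56) × (1 − 0.13) × (1 − 0.46) = 0.47 × 0.44 × 0.87 × 0.54 = 0.09715464
P(at least one) = 1 − 0.09715464 = 0.90284536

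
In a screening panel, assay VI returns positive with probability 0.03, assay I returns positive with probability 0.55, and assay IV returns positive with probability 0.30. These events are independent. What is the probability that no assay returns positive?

Since the events are independent, P(none) is the product of the individual non-occurrence probabilities.
P(none) = (1 − 0.03) × (1 − 0.55) × (1 − 0.30) = 0.97 × 0.45 × 0.70 = 0.30555

0.30555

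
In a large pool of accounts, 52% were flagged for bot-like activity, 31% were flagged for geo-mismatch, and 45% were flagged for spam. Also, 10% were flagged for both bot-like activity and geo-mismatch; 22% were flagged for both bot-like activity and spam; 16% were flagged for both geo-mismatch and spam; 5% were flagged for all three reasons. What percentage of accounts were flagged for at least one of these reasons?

Apply inclusion-exclusion:
P(union) = 52 + 31 + 45 − 10 − 22 − 16 + 5 = 85%

85%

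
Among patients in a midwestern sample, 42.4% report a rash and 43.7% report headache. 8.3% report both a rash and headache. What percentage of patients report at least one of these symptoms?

77.8%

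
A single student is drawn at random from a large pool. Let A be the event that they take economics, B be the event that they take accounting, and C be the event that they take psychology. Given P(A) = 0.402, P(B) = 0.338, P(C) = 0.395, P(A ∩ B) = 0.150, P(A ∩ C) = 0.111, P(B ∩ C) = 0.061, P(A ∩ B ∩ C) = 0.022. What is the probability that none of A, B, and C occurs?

0.165

Apply inclusion-exclusion:
P(A ∪ B ∪ C) = 0.402 + 0.338 + 0.395 − 0.150 − 0.111 − 0.061 + 0.022 = 0.835
P(none) = 1 − 0.835 = 0.165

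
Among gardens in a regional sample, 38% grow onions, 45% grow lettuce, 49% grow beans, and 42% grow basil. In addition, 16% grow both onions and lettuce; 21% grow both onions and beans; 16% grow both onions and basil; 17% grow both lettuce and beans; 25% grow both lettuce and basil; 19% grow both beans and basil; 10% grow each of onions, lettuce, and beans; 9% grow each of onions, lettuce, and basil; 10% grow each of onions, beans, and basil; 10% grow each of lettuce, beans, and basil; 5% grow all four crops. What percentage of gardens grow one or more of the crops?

Inclusion–exclusion gives
P(≥1) = 38 + 45 + 49 + 42 − 16 − 21 − 16 − 17 − 25 − 19 + 10 + 9 + 10 + 10 − 5 = 94%

94%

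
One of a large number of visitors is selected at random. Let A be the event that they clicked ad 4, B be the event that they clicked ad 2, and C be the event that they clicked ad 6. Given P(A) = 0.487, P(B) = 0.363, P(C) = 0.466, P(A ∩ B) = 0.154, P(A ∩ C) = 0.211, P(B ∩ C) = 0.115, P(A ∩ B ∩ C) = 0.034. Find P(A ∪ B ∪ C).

0.870

Apply inclusion-exclusion:
P(A ∪ B ∪ C) = 0.487 + 0.363 + 0.466 − 0.154 − 0.211 − 0.115 + 0.034 = 0.870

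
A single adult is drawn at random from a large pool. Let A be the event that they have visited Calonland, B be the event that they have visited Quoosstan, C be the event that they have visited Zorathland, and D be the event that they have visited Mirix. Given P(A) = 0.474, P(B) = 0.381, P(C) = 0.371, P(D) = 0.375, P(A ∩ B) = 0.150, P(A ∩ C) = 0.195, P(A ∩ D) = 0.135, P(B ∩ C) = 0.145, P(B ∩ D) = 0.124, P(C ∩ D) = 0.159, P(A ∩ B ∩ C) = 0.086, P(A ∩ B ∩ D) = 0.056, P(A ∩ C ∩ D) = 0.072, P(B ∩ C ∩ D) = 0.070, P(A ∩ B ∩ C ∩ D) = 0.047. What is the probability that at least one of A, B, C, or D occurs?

0.930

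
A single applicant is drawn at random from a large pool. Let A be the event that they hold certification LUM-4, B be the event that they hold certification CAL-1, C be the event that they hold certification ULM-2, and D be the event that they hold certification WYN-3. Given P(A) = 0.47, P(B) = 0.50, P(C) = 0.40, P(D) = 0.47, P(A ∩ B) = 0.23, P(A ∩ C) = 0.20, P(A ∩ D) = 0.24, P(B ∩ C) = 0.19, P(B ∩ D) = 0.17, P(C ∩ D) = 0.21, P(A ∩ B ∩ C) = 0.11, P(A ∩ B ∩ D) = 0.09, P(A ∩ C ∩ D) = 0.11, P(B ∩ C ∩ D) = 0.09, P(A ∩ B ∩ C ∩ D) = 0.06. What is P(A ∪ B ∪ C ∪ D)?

0.94

P(A ∪ B ∪ C ∪ D) = 0.47 + 0.50 + 0.40 + 0.47 − 0.23 − 0.20 − 0.24 − 0.19 − 0.17 − 0.21 + 0.11 + 0.09 + 0.11 + 0.09 − 0.06 = 0.94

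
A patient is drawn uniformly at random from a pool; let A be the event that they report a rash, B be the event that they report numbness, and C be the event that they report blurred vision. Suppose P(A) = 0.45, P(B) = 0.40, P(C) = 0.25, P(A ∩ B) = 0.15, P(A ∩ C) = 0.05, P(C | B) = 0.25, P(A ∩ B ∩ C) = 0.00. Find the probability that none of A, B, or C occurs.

P(B ∩ C) = P(B)·P(C|B) = 0.40 × 0.25 = 0.10
P(A ∪ B ∪ C) = 0.45 + 0.40 + 0.25 − 0.15 − 0.05 − 0.10 + 0.00 = 0.80
P(none) = 1 − 0.80 = 0.20

0.20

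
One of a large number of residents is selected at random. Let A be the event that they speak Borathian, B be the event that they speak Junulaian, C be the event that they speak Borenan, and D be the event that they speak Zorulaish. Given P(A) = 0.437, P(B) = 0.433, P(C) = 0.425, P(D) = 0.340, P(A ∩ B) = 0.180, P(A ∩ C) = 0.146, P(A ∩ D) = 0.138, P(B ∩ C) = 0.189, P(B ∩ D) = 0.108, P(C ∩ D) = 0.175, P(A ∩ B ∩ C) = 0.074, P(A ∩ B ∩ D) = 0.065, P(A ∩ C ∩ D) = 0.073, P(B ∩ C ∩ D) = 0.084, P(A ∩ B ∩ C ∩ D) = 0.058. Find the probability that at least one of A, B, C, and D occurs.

Using inclusion–exclusion:
P(A ∪ B ∪ C ∪ D) = 0.437 + 0.433 + 0.425 + 0.340 − 0.180 − 0.146 − 0.138 − 0.189 − 0.108 − 0.175 + 0.074 + 0.065 + 0.073 + 0.084 − 0.058 = 0.937

0.937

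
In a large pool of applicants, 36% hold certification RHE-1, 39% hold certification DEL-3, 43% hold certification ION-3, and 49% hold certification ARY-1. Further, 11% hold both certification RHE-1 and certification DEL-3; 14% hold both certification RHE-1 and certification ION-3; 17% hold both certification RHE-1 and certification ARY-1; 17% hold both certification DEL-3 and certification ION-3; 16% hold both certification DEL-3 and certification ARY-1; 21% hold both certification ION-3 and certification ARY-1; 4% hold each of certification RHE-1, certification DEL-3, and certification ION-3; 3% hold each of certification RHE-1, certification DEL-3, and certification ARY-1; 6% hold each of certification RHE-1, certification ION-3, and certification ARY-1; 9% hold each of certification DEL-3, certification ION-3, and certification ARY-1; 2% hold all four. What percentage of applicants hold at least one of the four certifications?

Apply inclusion-exclusion:
P(union) = 36 + 39 + 43 + 49 − 11 − 14 − 17 − 17 − 16 − 21 + 4 + 3 + 6 + 9 − 2 = 91%

91%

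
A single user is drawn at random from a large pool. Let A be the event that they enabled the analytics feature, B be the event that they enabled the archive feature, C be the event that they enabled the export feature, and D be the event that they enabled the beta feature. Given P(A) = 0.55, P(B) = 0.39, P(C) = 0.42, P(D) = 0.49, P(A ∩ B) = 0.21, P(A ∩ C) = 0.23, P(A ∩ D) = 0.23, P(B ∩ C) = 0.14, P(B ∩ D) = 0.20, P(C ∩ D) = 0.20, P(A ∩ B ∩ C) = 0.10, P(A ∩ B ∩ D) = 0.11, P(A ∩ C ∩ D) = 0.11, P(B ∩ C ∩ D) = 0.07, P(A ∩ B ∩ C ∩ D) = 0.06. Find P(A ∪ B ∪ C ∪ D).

By inclusion–exclusion:
P(A ∪ B ∪ C ∪ D) = 0.55 + 0.39 + 0.42 + 0.49 − 0.21 − 0.23 − 0.23 − 0.14 − 0.20 − 0.20 + 0.10 + 0.11 + 0.11 + 0.07 − 0.06 = 0.97

0.97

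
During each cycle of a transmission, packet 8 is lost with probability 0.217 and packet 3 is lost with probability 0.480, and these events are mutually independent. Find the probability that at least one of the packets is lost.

P(none) = (1 − 0.217) × (1 − 0.480) = 0.783 × 0.520 = 0.40716
P(at least one) = 1 − 0.40716 = 0.59284

0.59284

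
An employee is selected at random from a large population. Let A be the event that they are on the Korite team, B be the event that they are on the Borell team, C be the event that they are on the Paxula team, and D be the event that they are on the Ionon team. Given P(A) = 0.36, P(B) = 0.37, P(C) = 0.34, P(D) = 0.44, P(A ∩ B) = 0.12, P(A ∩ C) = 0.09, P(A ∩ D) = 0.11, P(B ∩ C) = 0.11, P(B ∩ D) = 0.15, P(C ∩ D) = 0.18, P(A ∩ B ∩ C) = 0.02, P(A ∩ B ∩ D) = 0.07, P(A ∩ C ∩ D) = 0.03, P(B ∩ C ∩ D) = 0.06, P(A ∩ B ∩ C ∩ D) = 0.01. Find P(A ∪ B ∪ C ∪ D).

0.92

P(A ∪ B ∪ C ∪ D) = 0.36 + 0.37 + 0.34 + 0.44 − 0.12 − 0.09 − 0.11 − 0.11 − 0.15 − 0.18 + 0.02 + 0.07 + 0.03 + 0.06 − 0.01 = 0.92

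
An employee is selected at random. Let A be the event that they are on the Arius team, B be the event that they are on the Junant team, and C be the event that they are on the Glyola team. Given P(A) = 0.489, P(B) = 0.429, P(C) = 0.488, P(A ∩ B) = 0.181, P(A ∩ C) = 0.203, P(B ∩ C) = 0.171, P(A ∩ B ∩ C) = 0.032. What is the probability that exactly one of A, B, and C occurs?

By inclusion–exclusion (exactly-one form):
P(exactly one) = 0.489 + 0.429 + 0.488 − 2·0.181 − 2·0.203 − 2·0.171 + 3·0.032 = 0.392

0.392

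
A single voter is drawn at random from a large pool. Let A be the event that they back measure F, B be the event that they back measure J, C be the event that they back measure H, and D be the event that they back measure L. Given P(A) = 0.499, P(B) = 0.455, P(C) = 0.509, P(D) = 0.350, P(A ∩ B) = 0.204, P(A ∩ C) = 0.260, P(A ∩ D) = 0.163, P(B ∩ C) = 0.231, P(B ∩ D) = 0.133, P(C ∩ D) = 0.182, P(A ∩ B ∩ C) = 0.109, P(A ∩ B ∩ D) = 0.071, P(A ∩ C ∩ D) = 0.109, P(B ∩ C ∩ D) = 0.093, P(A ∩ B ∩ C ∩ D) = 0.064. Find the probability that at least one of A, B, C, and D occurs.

By inclusion–exclusion:
P(A ∪ B ∪ C ∪ D) = 0.499 + 0.455 + 0.509 + 0.350 − 0.204 − 0.260 − 0.163 − 0.231 − 0.133 − 0.182 + 0.109 + 0.071 + 0.109 + 0.093 − 0.064 = 0.958

0.958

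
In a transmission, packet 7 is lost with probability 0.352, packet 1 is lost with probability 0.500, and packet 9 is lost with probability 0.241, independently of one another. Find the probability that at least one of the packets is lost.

0.754084

Independence gives P(none) = ∏(1 − pᵢ).
P(none) = (1 − 0.352) × (1 − 0.500) × (1 − 0.241) = 0.648 × 0.500 × 0.759 = 0.245916
P(at least one) = 1 − 0.245916 = 0.754084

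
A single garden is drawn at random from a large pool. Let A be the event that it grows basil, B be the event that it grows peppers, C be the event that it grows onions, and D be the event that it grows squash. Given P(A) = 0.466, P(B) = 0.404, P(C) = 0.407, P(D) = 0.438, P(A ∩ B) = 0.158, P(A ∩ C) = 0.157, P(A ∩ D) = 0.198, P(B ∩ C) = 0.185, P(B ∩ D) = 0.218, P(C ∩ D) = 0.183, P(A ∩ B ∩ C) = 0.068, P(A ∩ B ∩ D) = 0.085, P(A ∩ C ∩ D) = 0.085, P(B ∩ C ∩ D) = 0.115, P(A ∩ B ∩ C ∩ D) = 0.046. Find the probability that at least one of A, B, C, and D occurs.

0.923

By inclusion–exclusion:
P(A ∪ B ∪ C ∪ D) = 0.466 + 0.404 + 0.407 + 0.438 − 0.158 − 0.157 − 0.198 − 0.185 − 0.218 − 0.183 + 0.068 + 0.085 + 0.085 + 0.115 − 0.046 = 0.923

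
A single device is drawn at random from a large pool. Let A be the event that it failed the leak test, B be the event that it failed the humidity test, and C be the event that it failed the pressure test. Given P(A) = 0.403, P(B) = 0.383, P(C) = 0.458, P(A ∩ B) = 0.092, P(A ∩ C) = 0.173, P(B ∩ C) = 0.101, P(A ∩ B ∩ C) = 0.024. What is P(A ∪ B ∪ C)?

0.902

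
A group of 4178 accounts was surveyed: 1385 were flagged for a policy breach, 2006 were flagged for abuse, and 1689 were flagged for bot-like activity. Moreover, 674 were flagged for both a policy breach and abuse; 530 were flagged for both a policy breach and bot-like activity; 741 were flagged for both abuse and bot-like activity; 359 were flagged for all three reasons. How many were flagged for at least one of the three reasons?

3494

|at least one| = 1385 + 2006 + 1689 − 674 − 530 − 741 + 359 = 3494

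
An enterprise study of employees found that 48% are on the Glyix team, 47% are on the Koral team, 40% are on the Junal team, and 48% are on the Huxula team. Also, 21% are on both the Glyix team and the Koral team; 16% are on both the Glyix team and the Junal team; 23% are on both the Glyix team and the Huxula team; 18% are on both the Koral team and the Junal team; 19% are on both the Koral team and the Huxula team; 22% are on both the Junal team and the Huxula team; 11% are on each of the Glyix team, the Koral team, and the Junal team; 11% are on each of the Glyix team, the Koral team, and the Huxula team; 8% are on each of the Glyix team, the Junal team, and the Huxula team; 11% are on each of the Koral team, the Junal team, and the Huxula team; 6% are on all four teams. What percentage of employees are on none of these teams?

1%

P(at least one) = 48 + 47 + 40 + 48 − 21 − 16 − 23 − 18 − 19 − 22 + 11 + 11 + 8 + 11 − 6 = 99%
P(none) = 100% − 99% = 1%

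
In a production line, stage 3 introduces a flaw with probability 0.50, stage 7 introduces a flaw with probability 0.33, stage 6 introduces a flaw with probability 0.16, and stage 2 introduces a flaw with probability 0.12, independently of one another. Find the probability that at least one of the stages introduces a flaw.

0.752368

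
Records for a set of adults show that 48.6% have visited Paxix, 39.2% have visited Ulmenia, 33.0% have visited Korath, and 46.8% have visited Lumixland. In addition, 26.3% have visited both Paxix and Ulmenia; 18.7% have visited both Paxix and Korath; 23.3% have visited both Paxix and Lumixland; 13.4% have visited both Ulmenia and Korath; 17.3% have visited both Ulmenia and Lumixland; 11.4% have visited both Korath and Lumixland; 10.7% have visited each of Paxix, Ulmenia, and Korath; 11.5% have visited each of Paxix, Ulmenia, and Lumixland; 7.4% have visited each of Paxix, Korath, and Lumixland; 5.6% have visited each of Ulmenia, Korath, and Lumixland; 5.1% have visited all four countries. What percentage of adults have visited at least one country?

87.3%

By inclusion–exclusion:
P(≥1) = 48.6 + 39.2 + 33.0 + 46.8 − 26.3 − 18.7 − 23.3 − 13.4 − 17.3 − 11.4 + 10.7 + 11.5 + 7.4 + 5.6 − 5.1 = 87.3%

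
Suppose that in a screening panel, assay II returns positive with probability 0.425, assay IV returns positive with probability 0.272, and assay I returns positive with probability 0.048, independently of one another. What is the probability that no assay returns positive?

P(none) = (1 − 0.425) × (1 − 0.272) × (1 − 0.048) = 0.575 × 0.728 × 0.952 = 0.3985072

0.3985072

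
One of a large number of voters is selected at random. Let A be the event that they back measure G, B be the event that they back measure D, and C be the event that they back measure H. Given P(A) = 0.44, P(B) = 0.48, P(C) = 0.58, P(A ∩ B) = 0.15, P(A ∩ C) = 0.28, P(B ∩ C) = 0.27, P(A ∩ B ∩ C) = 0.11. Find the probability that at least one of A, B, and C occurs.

By inclusion-exclusion,
P(A ∪ B ∪ C) = 0.44 + 0.48 + 0.58 − 0.15 − 0.28 − 0.27 + 0.11 = 0.91

0.91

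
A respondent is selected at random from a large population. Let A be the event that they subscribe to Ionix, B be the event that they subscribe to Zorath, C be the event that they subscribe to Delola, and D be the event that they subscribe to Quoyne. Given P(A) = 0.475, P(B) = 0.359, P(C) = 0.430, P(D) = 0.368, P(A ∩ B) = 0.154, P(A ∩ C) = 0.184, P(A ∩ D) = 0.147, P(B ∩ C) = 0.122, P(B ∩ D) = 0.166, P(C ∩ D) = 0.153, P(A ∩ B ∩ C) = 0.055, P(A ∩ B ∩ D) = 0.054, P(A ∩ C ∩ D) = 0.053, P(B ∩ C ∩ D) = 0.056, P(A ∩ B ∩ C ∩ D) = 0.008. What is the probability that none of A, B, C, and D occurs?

Inclusion–exclusion gives
P(A ∪ B ∪ C ∪ D) = 0.475 + 0.359 + 0.430 + 0.368 − 0.154 − 0.184 − 0.147 − 0.122 − 0.166 − 0.153 + 0.055 + 0.054 + 0.053 + 0.056 − 0.008 = 0.916
P(none) = 1 − 0.916 = 0.084

0.084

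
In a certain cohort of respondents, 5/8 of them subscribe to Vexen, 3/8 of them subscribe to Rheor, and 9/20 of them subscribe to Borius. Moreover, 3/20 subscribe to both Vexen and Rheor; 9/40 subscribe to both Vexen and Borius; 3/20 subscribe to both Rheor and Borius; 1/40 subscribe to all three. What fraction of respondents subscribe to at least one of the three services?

19/20

P(at least one) = 5/8 + 3/8 + 9/20 − 3/20 − 9/40 − 3/20 + 1/40 = 19/20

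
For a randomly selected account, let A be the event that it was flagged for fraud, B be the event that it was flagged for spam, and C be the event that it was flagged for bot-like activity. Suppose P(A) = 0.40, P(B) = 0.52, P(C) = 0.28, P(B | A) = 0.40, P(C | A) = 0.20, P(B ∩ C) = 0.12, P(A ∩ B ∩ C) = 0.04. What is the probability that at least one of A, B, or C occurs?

0.88

P(A ∩ B) = P(A)·P(B|A) = 0.40 × 0.40 = 0.16
P(A ∩ C) = P(A)·P(C|A) = 0.40 × 0.20 = 0.08
Using inclusion–exclusion:
P(A ∪ B ∪ C) = 0.40 + 0.52 + 0.28 − 0.16 − 0.08 − 0.12 + 0.04 = 0.88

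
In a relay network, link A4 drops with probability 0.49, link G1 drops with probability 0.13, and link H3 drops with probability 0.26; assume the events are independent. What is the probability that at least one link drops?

0.671662

Independence gives P(none) = ∏(1 − pᵢ).
P(none) = (1 − 0.49) × (1 − 0.13) × (1 − 0.26) = 0.51 × 0.87 × 0.74 = 0.328338
P(at least one) = 1 − 0.328338 = 0.671662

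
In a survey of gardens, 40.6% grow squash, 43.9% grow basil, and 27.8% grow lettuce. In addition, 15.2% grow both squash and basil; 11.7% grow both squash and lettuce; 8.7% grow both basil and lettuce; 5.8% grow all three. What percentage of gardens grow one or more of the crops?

P(≥1) = 40.6 + 43.9 + 27.8 − 15.2 − 11.7 − 8.7 + 5.8 = 82.5%

82.5%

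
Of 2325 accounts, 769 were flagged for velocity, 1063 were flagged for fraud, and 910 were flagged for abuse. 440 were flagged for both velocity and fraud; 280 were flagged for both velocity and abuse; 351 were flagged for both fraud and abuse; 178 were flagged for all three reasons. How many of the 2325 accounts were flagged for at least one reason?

1849

|union| = 769 + 1063 + 910 − 440 − 280 − 351 + 178 = 1849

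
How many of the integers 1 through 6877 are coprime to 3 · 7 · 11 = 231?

3573

Using inclusion–exclusion:
floor(6877/3) + floor(6877/7) + floor(6877/11) − floor(6877/21) − floor(6877/33) − floor(6877/77) + floor(6877/231) = 2292 + 982 + 625 − 327 − 208 − 89 + 29 = 3304
6877 − 3304 = 3573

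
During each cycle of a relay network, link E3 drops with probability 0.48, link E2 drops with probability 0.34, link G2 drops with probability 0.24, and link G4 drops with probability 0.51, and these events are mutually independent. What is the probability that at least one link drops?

0.87219232

Independence gives P(none) = ∏(1 − pᵢ).
P(none) = (1 − 0.48) × (1 − 0.34) × (1 − 0.24) × (1 − 0.51) = 0.52 × 0.66 × 0.76 × 0.49 = 0.12780768
P(at least one) = 1 − 0.12780768 = 0.87219232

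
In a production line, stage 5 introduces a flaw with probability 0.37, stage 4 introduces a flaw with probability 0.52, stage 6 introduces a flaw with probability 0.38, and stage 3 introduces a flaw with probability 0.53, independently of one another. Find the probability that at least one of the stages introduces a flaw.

0.91188064

P(none) = (1 − 0.37) × (1 − 0.52) × (1 − 0.38) × (1 − 0.53) = 0.63 × 0.48 × 0.62 × 0.47 = 0.08811936
P(at least one) = 1 − 0.08811936 = 0.91188064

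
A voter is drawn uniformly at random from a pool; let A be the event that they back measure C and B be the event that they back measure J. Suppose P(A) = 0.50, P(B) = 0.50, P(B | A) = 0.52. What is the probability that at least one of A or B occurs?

0.74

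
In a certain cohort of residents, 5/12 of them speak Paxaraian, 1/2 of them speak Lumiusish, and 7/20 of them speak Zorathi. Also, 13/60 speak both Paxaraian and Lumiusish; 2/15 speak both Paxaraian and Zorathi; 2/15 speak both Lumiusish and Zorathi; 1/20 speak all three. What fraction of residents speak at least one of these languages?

P(union) = 5/12 + 1/2 + 7/20 − 13/60 − 2/15 − 2/15 + 1/20 = 5/6

5/6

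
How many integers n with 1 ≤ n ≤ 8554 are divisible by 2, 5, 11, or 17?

5627

floor(8554/2) + floor(8554/5) + floor(8554/11) + floor(8554/17) − floor(8554/10) − floor(8554/22) − floor(8554/34) − floor(8554/55) − floor(8554/85) − floor(8554/187) + floor(8554/110) + floor(8554/170) + floor(8554/374) + floor(8554/935) − floor(8554/1870) = 4277 + 1710 + 777 + 503 − 855 − 388 − 251 − 155 − 100 − 45 + 77 + 50 + 22 + 9 − 4 = 5627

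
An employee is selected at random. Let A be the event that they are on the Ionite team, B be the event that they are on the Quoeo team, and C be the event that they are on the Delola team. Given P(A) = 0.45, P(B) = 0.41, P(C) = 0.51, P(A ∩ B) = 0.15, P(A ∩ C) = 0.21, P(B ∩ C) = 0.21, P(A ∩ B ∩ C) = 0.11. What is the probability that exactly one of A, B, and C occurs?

By inclusion–exclusion (exactly-one form):
P(exactly one) = 0.45 + 0.41 + 0.51 − 2·0.15 − 2·0.21 − 2·0.21 + 3·0.11 = 0.56

0.56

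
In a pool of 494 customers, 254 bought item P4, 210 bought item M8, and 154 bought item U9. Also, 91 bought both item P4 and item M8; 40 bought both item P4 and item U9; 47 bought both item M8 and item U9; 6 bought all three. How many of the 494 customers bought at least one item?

446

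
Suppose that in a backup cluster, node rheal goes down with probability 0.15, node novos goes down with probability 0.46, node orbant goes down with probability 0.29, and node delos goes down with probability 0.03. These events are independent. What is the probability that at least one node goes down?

P(none) = (1 − 0.15) × (1 − 0.46) × (1 − 0.29) × (1 − 0.03) = 0.85 × 0.54 × 0.71 × 0.97 = 0.3161133
P(at least one) = 1 − 0.3161133 = 0.6838867

0.6838867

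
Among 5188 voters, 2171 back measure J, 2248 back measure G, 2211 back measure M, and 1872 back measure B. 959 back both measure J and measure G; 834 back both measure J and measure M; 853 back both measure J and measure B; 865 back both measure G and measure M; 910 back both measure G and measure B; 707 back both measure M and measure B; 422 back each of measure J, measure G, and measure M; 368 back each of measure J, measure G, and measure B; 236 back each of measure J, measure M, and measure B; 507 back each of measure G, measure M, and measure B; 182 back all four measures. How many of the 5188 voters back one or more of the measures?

4725

|union| = 2171 + 2248 + 2211 + 1872 − 959 − 834 − 853 − 865 − 910 − 707 + 422 + 368 + 236 + 507 − 182 = 4725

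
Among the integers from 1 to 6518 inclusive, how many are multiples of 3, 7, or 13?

⌊6518/3⌋ + ⌊6518/7⌋ + ⌊6518/13⌋ − ⌊6518/21⌋ − ⌊6518/39⌋ − ⌊6518/91⌋ + ⌊6518/273⌋ = 2172 + 931 + 501 − 310 − 167 − 71 + 23 = 3079

3079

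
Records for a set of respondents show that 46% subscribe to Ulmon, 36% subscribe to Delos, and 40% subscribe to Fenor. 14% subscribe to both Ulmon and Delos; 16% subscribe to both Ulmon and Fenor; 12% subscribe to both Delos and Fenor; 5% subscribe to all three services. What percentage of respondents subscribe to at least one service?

85%

P(at least one) = 46 + 36 + 40 − 14 − 16 − 12 + 5 = 85%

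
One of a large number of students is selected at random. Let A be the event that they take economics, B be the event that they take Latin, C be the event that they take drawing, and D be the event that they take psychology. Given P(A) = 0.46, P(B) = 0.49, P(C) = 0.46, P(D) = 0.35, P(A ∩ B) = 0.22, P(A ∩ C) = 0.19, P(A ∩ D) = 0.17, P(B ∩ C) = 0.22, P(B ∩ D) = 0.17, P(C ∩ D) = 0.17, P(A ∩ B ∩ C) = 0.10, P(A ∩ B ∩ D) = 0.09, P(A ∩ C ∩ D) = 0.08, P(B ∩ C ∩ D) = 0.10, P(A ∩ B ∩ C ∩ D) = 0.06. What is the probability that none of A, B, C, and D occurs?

Inclusion–exclusion gives
P(A ∪ B ∪ C ∪ D) = 0.46 + 0.49 + 0.46 + 0.35 − 0.22 − 0.19 − 0.17 − 0.22 − 0.17 − 0.17 + 0.10 + 0.09 + 0.08 + 0.10 − 0.06 = 0.93
P(none) = 1 − 0.93 = 0.07

0.07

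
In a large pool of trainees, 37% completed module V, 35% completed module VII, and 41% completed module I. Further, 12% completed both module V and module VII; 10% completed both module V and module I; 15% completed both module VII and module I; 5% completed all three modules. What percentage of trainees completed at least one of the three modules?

81%

By inclusion-exclusion,
P(at least one) = 37 + 35 + 41 − 12 − 10 − 15 + 5 = 81%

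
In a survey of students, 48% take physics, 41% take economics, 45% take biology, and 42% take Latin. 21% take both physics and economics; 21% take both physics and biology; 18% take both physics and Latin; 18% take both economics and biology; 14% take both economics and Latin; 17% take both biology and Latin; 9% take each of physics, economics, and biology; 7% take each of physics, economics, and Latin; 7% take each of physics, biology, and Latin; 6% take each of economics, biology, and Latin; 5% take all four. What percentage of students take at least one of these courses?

By inclusion–exclusion:
P(≥1) = 48 + 41 + 45 + 42 − 21 − 21 − 18 − 18 − 14 − 17 + 9 + 7 + 7 + 6 − 5 = 91%

91%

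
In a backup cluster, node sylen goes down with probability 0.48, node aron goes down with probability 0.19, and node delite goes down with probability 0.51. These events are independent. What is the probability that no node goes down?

P(none) = (1 − 0.48) × (1 − 0.19) × (1 − 0.51) = 0.52 × 0.81 × 0.49 = 0.206388

0.206388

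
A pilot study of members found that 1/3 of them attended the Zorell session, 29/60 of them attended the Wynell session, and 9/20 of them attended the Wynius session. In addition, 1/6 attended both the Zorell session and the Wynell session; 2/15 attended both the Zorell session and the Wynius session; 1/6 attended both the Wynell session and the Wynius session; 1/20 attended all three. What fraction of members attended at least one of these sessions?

P(union) = 1/3 + 29/60 + 9/20 − 1/6 − 2/15 − 1/6 + 1/20 = 17/20

17/20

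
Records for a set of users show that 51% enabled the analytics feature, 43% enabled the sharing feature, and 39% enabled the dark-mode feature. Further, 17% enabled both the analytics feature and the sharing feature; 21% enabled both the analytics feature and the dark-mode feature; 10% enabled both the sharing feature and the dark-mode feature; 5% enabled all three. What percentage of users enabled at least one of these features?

90%

Inclusion–exclusion gives
P(at least one) = 51 + 43 + 39 − 17 − 21 − 10 + 5 = 90%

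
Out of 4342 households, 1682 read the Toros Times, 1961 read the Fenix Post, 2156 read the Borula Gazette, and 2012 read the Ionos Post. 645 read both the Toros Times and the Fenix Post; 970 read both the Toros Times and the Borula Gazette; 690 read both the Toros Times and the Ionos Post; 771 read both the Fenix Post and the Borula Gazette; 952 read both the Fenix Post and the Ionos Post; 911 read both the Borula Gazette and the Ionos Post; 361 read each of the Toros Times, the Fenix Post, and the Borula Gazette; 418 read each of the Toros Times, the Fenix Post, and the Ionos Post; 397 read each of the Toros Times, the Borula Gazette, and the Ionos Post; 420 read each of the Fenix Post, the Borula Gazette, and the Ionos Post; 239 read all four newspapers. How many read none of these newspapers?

113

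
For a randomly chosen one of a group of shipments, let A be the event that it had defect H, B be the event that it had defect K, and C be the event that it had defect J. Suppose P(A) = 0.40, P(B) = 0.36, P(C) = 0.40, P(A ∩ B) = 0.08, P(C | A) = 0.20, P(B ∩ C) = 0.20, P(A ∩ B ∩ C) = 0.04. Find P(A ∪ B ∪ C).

P(A ∩ C) = P(A)·P(C|A) = 0.40 × 0.20 = 0.08
Inclusion–exclusion gives
P(A ∪ B ∪ C) = 0.40 + 0.36 + 0.40 − 0.08 − 0.08 − 0.20 + 0.04 = 0.84

0.84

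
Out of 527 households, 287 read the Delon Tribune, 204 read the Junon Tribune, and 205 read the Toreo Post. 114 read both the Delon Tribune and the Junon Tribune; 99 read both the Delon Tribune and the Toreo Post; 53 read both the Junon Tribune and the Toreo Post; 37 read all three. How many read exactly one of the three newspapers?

275

N(exactly one) = 287 + 204 + 205 − 2·114 − 2·99 − 2·53 + 3·37 = 275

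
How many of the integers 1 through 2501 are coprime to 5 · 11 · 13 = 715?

1679

Inclusion–exclusion gives
⌊2501/5⌋ + ⌊2501/11⌋ + ⌊2501/13⌋ − ⌊2501/55⌋ − ⌊2501/65⌋ − ⌊2501/143⌋ + ⌊2501/715⌋ = 500 + 227 + 192 − 45 − 38 − 17 + 3 = 822
2501 − 822 = 1679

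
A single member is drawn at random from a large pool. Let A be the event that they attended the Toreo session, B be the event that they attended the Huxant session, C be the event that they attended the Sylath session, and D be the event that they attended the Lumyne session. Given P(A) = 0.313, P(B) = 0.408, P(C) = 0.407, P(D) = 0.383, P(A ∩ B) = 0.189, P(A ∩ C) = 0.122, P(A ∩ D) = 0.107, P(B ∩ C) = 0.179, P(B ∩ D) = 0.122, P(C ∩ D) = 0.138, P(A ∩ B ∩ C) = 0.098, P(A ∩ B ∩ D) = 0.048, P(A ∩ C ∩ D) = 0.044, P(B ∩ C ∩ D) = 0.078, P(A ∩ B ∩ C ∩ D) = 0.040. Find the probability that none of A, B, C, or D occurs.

0.118

Apply inclusion-exclusion:
P(A ∪ B ∪ C ∪ D) = 0.313 + 0.408 + 0.407 + 0.383 − 0.189 − 0.122 − 0.107 − 0.179 − 0.122 − 0.138 + 0.098 + 0.048 + 0.044 + 0.078 − 0.040 = 0.882
P(none) = 1 − 0.882 = 0.118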